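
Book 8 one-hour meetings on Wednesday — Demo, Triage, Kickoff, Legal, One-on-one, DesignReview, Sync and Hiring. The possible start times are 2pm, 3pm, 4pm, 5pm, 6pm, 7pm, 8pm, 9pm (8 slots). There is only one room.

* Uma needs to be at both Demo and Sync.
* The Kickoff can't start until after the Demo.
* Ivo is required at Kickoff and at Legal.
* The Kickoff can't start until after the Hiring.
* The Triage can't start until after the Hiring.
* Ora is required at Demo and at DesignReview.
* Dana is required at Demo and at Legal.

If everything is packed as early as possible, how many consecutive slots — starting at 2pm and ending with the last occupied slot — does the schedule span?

The precedence chain requires at least 2 distinct slots.
With at most 1 per slot and 8 meetings, at least 8 slots are needed.
8 works (last occupied slot: 9pm): for example Legal in 6pm; One-on-one in 7pm; Demo in 3pm; Hiring in 2pm; Kickoff in 4pm; Sync in 9pm; DesignReview in 8pm; Triage in 5pm.

8 slots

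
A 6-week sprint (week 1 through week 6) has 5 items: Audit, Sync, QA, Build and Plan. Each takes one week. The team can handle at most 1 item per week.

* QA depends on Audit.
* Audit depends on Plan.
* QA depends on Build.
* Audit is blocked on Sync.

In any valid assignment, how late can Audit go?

Precedence pushes Audit to at least week 2; downstream work caps Audit at week 5.
Audit at week 5 is achievable: Audit -> week 5, Build -> week 2, Sync -> week 1, Plan -> week 3, QA -> week 6.

week 5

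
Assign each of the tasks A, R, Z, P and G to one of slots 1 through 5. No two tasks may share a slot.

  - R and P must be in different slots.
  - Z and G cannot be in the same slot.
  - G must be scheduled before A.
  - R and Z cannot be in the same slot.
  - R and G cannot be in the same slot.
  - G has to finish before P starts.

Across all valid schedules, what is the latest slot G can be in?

3

Downstream work caps G at 4.
G at 3 is achievable: P=5; G=3; A=4; R=1; Z=2.
Nothing later works — the conflict and capacity constraints rule out every slot after 3.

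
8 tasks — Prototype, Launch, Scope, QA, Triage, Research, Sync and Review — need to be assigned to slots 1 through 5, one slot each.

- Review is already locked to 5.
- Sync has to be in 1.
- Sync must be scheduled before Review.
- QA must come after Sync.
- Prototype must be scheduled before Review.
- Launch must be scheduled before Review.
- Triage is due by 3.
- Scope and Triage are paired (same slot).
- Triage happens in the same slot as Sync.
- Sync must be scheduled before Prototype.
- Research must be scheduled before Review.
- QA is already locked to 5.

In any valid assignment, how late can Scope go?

1

Scope must be in the same slot as Sync, which can't be after 1, so Scope is at most 1.
Scope at 1 is achievable: Triage in 1; Prototype in 2; Research in 1; Scope in 1; Review in 5; QA in 5; Launch in 1; Sync in 1.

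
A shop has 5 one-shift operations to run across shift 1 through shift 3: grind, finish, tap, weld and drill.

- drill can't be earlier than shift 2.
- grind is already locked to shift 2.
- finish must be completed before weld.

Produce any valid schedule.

grind=shift 2, weld=shift 2, finish=shift 1, drill=shift 2, tap=shift 1

Checking: finish(shift 1) before weld(shift 2); grind=shift 2 in [shift 2,shift 2]; drill=shift 2 in [shift 2,shift 3].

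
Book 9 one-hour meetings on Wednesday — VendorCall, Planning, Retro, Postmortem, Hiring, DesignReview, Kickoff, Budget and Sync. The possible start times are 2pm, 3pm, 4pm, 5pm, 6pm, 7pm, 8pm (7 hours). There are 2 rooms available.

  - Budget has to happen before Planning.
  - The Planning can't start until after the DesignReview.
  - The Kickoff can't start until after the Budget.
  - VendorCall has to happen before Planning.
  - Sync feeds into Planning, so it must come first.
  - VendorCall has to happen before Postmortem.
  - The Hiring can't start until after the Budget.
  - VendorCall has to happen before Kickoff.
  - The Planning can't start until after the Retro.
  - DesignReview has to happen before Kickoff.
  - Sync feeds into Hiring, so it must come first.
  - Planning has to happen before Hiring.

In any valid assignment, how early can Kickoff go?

Precedence pushes Kickoff to at least 3pm.
Kickoff at 4pm is achievable: Budget=2pm, Hiring=6pm, Postmortem=5pm, Planning=5pm, Retro=4pm, Sync=3pm, VendorCall=2pm, DesignReview=3pm, Kickoff=4pm.
Nothing earlier works — the capacity limit rule out every hour before 4pm.

4pm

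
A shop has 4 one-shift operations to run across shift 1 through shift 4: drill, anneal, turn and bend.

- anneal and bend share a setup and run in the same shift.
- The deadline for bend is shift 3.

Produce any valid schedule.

turn=shift 1; bend=shift 1; drill=shift 1; anneal=shift 1

Checking: anneal = bend = shift 1; bend=shift 1 in [shift 1,shift 3].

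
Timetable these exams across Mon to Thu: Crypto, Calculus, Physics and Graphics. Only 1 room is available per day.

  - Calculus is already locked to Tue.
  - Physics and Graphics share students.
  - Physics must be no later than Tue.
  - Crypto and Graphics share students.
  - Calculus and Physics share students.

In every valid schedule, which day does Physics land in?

Physics's window is Mon–Tue.
Calculus is fixed at Tue, and Physics can't share a day with Calculus.
So Physics must be Mon.

Mon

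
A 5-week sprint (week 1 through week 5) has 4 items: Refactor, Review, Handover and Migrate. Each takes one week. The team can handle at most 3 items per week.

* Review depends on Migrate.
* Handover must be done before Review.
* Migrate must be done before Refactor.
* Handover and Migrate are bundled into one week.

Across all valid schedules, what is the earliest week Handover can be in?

Downstream work caps Handover at week 4.
Handover at week 1 is achievable: Refactor in week 2, Review in week 2, Migrate in week 1, Handover in week 1.

week 1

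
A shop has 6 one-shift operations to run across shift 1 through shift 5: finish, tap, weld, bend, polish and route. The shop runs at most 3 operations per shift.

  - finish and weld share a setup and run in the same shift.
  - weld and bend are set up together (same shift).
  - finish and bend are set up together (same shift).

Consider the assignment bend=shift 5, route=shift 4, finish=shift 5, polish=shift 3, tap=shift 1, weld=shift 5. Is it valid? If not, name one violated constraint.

Yes

weld and bend are set up together (same shift) — holds.
The shop runs at most 3 operations per shift — holds.
finish and bend are set up together (same shift) — holds.
finish and weld share a setup and run in the same shift — holds.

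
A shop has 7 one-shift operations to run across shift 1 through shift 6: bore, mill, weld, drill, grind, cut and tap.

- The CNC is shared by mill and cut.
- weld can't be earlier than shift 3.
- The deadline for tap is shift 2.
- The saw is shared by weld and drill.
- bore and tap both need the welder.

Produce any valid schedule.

cut in shift 2; weld in shift 3; bore in shift 2; tap in shift 1; grind in shift 1; mill in shift 1; drill in shift 1

Checking: mill(shift 1) != cut(shift 2); bore(shift 2) != tap(shift 1); weld(shift 3) != drill(shift 1); weld=shift 3 in [shift 3,shift 6]; tap=shift 1 in [shift 1,shift 2].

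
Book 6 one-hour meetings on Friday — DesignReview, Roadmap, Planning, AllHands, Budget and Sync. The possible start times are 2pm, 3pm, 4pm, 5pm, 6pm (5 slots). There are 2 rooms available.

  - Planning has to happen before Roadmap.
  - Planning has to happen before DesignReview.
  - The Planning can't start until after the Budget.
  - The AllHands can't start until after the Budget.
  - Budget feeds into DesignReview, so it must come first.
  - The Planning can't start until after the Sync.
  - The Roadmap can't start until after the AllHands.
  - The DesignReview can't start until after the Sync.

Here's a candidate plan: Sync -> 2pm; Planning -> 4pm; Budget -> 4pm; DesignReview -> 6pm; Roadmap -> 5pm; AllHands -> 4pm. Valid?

Planning has to happen before DesignReview — holds.
There are 2 rooms available — violated.
Budget feeds into DesignReview, so it must come first — holds.
The Roadmap can't start until after the AllHands — holds.
The DesignReview can't start until after the Sync — holds.
Planning has to happen before Roadmap — holds.
The Planning can't start until after the Budget — violated.
The AllHands can't start until after the Budget — violated.
The Planning can't start until after the Sync — holds.

Invalid. There are 2 rooms available.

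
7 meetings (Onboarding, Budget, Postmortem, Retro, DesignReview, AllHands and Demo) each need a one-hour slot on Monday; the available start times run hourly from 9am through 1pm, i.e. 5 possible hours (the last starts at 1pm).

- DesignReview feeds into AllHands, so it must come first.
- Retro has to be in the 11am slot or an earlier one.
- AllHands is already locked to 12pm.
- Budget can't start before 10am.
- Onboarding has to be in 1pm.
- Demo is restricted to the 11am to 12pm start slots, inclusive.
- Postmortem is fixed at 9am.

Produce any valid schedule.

Retro -> 9am; Postmortem -> 9am; Onboarding -> 1pm; DesignReview -> 9am; AllHands -> 12pm; Demo -> 11am; Budget -> 10am

Checking: DesignReview(9am) before AllHands(12pm); Budget=10am in [10am,1pm]; Demo=11am in [11am,12pm]; Retro=9am in [9am,11am]; AllHands=12pm in [12pm,12pm]; Onboarding=1pm in [1pm,1pm]; Postmortem=9am in [9am,9am].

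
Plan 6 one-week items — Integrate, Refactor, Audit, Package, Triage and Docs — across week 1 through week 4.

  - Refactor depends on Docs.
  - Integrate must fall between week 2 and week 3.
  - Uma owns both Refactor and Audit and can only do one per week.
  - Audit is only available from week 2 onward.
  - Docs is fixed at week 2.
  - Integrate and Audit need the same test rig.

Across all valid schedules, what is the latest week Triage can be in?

Triage at week 4 is achievable: Triage in week 4, Refactor in week 4, Integrate in week 2, Package in week 1, Audit in week 3, Docs in week 2.

week 4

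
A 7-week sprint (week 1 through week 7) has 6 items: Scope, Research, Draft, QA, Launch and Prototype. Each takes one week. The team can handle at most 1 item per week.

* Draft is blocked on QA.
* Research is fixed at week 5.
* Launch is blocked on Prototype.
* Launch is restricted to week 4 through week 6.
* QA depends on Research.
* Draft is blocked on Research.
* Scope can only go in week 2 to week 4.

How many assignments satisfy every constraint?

4

Enumerating: Prototype=week 1, QA=week 6, Draft=week 7, Research=week 5, Scope=week 2, Launch=week 4 | Research in week 5, Scope in week 2, QA in week 6, Draft in week 7, Prototype in week 3, Launch in week 4 | Draft -> week 7, Research -> week 5, QA -> week 6, Prototype -> week 1, Scope -> week 3, Launch -> week 4 | Draft in week 7; QA in week 6; Prototype in week 2; Research in week 5; Launch in week 4; Scope in week 3.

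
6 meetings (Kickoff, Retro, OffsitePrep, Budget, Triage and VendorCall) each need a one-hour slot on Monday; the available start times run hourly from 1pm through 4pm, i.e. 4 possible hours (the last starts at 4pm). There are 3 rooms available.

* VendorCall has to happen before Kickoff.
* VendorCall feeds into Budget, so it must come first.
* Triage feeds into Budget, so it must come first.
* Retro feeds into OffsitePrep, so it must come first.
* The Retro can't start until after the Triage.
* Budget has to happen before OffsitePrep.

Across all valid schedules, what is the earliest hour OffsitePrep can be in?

3pm

Precedence pushes OffsitePrep to at least 3pm.
OffsitePrep at 3pm is achievable: Budget -> 2pm; OffsitePrep -> 3pm; VendorCall -> 1pm; Kickoff -> 2pm; Retro -> 2pm; Triage -> 1pm.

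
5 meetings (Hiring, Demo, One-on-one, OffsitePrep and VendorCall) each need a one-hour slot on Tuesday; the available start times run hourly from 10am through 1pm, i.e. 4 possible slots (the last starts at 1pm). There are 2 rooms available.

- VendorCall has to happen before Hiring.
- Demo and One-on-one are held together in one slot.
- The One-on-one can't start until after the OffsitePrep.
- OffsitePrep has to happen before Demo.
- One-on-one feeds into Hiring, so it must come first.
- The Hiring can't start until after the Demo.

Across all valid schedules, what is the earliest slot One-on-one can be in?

11am

Precedence pushes One-on-one to at least 11am; downstream work caps One-on-one at 12pm.
One-on-one at 11am is achievable: Hiring in 12pm, VendorCall in 10am, One-on-one in 11am, Demo in 11am, OffsitePrep in 10am.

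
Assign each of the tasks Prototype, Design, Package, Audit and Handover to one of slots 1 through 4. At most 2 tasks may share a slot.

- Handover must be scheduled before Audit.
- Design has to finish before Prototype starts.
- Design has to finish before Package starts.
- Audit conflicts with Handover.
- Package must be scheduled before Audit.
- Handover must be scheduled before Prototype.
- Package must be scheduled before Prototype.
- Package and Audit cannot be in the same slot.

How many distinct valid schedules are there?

Splitting on Prototype: it can be 3 (4), 4 (11). Listing each branch's schedules as (Design, Package, Audit, Handover):
Prototype=3: (1,2,3,1) (1,2,3,2) (1,2,4,1) (1,2,4,2) — 4.
Prototype=4: (1,2,3,1) (1,2,3,2) (1,2,4,1) (1,2,4,2) (1,2,4,3) (1,3,4,1) (1,3,4,2) (1,3,4,3) (2,3,4,1) (2,3,4,2) (2,3,4,3) — 11.
Summing: 4 + 11 = 15.

15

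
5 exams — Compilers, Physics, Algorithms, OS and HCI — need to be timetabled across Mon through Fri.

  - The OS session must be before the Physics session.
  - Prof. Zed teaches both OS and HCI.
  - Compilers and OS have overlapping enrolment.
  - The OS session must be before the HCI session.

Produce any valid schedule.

Compilers=Tue; Physics=Tue; OS=Mon; Algorithms=Mon; HCI=Tue

Checking: OS(Mon) before HCI(Tue); OS(Mon) before Physics(Tue); OS(Mon) != HCI(Tue); Compilers(Tue) != OS(Mon).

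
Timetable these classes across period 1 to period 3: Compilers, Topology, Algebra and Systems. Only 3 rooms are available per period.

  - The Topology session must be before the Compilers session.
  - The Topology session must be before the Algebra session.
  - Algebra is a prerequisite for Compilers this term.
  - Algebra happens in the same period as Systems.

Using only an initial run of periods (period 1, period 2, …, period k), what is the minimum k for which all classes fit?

The precedence chain requires at least 3 distinct periods.
With at most 3 per period and 4 classes, at least 2 periods are needed.
3 works (last occupied period: period 3): for example Algebra=period 2, Systems=period 2, Compilers=period 3, Topology=period 1.

3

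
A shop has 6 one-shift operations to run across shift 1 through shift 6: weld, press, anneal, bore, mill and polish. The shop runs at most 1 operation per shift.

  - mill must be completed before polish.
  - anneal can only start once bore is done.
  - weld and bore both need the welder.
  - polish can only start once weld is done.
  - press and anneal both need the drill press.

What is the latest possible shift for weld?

Downstream work caps weld at shift 5.
weld at shift 5 is achievable: polish in shift 6; bore in shift 1; anneal in shift 2; mill in shift 3; press in shift 4; weld in shift 5.

shift 5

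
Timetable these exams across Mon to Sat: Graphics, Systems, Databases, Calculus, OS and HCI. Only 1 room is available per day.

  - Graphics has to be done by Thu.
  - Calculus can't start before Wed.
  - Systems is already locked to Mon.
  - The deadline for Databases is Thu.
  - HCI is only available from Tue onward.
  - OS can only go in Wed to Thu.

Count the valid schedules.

8

Splitting on Graphics: it can be Tue (4), Wed (2), Thu (2). Listing each branch's schedules as (Systems, Databases, Calculus, OS, HCI):
Graphics=Tue: (Mon,Wed,Fri,Thu,Sat) (Mon,Wed,Sat,Thu,Fri) (Mon,Thu,Fri,Wed,Sat) (Mon,Thu,Sat,Wed,Fri) — 4.
Graphics=Wed: (Mon,Tue,Fri,Thu,Sat) (Mon,Tue,Sat,Thu,Fri) — 2.
Graphics=Thu: (Mon,Tue,Fri,Wed,Sat) (Mon,Tue,Sat,Wed,Fri) — 2.
Summing: 4 + 2 + 2 = 8.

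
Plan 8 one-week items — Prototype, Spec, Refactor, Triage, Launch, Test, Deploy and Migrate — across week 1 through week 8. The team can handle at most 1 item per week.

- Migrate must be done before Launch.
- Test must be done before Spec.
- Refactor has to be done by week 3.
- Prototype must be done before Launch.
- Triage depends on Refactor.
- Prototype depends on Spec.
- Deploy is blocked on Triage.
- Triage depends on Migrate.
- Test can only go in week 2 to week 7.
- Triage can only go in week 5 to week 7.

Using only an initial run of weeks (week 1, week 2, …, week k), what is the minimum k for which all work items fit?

8 weeks

The precedence chain requires at least 4 distinct weeks.
With at most 1 per week and 8 work items, at least 8 weeks are needed.
Propagating the time windows through the other constraints, Deploy can't land before week 6, so the schedule must run through at least week 6.
8 works (last occupied week: week 8): for example Migrate in week 4, Spec in week 3, Test in week 2, Triage in week 5, Prototype in week 6, Deploy in week 8, Refactor in week 1, Launch in week 7.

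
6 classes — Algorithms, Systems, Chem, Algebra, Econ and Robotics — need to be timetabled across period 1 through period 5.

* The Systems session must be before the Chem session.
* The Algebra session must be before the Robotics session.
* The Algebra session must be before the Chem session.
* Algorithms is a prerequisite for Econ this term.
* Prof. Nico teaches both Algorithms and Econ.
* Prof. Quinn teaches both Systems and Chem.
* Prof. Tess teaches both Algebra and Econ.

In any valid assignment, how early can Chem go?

Precedence pushes Chem to at least period 2.
Chem at period 2 is achievable: Algorithms in period 1, Robotics in period 2, Algebra in period 1, Systems in period 1, Econ in period 2, Chem in period 2.

period 2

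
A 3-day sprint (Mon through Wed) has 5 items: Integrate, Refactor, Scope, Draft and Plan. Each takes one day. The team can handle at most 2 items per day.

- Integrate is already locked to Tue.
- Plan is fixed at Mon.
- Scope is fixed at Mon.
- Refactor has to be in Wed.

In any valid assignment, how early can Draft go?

Draft at Tue is achievable: Integrate -> Tue; Refactor -> Wed; Plan -> Mon; Draft -> Tue; Scope -> Mon.
Nothing earlier works — the capacity limit rule out every day before Tue.

Tue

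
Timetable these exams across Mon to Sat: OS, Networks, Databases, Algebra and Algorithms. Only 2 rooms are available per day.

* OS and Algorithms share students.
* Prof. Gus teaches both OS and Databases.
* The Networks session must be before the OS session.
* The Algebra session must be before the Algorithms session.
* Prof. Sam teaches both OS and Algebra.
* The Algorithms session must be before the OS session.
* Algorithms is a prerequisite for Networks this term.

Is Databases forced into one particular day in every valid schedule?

No

Databases can be Mon (e.g. Databases in Mon, Algorithms in Tue, Algebra in Mon, OS in Thu, Networks in Wed) or Tue (e.g. Networks in Wed, OS in Thu, Algorithms in Tue, Algebra in Mon, Databases in Tue).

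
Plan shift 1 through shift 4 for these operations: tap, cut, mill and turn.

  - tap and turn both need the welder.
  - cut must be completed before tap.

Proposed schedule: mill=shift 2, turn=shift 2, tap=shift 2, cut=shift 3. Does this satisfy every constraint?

tap and turn both need the welder — violated.
cut must be completed before tap — violated.

No — it violates: cut must be completed before tap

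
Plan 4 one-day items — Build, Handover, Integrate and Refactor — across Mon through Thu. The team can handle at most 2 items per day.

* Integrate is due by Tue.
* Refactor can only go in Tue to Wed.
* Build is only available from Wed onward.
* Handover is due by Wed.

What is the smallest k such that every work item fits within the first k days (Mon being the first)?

With at most 2 per day and 4 work items, at least 2 days are needed.
Build can't be placed before Wed — that is day 3 counting from Mon — so the schedule must run through at least 3 days.
3 works (last occupied day: Wed): for example Integrate in Mon; Handover in Mon; Refactor in Tue; Build in Wed.

3 days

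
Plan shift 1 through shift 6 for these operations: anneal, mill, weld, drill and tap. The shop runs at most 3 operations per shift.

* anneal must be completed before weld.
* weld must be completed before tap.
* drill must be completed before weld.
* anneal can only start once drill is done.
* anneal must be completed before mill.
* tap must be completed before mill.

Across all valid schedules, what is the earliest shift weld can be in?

Precedence pushes weld to at least shift 3; downstream work caps weld at shift 4.
weld at shift 3 is achievable: drill -> shift 1; tap -> shift 4; anneal -> shift 2; weld -> shift 3; mill -> shift 5.

shift 3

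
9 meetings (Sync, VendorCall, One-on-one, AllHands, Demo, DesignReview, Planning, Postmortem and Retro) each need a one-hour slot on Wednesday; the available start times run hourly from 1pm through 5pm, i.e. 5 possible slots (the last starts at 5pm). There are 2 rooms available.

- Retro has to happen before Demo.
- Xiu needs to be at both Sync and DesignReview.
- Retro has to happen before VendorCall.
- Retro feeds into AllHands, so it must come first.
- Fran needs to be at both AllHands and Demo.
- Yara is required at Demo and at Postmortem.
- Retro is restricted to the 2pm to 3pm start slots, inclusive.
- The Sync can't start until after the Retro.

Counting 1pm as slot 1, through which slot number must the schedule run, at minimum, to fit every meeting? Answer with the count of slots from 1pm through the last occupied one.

The precedence chain requires at least 2 distinct slots.
With at most 2 per slot and 9 meetings, at least 5 slots are needed.
Propagating the time windows through the other constraints, Sync can't land before 3pm — that is slot 3 counting from 1pm — so the schedule must run through at least 3 slots.
5 works (last occupied slot: 5pm): for example Sync=3pm; VendorCall=3pm; AllHands=4pm; DesignReview=1pm; One-on-one=1pm; Planning=2pm; Demo=5pm; Postmortem=4pm; Retro=2pm.

5 slots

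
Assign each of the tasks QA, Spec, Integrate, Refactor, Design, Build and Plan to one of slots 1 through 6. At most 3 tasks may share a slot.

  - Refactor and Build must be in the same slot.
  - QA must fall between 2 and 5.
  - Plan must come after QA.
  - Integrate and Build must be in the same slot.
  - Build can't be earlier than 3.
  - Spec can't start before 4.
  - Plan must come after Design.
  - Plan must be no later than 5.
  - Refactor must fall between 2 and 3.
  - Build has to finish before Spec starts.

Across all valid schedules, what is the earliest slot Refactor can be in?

Refactor is available from 2; Refactor must be in the same slot as Build, which can't be before 3, so Refactor is at least 3; Refactor's own window allows nothing later than 3.
Refactor at 3 is achievable: Refactor -> 3; QA -> 2; Build -> 3; Design -> 1; Plan -> 4; Spec -> 4; Integrate -> 3.

3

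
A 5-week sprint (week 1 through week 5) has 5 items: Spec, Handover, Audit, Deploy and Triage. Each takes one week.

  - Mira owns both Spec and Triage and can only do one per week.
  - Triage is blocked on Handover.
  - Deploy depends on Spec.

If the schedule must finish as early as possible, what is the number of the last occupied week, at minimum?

The precedence chain requires at least 2 distinct weeks.
2 works (last occupied week: week 2): for example Audit -> week 1; Handover -> week 1; Triage -> week 2; Spec -> week 1; Deploy -> week 2.

2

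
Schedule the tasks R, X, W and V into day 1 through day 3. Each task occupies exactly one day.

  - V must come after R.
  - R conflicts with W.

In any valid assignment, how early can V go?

day 2

Precedence pushes V to at least day 2.
V at day 2 is achievable: X -> day 1; R -> day 1; V -> day 2; W -> day 2.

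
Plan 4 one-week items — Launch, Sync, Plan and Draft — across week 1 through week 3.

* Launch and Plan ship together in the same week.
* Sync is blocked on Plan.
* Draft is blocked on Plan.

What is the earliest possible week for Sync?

Precedence pushes Sync to at least week 2.
Sync at week 2 is achievable: Launch in week 1; Sync in week 2; Plan in week 1; Draft in week 2.

week 2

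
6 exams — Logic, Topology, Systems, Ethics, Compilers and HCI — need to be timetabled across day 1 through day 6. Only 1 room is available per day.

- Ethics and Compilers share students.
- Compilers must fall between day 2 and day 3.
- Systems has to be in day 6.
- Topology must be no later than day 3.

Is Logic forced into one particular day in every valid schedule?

Logic can be day 1 (e.g. Topology -> day 3, HCI -> day 5, Ethics -> day 4, Systems -> day 6, Logic -> day 1, Compilers -> day 2) or day 2 (e.g. Ethics in day 4, Logic in day 2, Systems in day 6, Compilers in day 3, HCI in day 5, Topology in day 1).

No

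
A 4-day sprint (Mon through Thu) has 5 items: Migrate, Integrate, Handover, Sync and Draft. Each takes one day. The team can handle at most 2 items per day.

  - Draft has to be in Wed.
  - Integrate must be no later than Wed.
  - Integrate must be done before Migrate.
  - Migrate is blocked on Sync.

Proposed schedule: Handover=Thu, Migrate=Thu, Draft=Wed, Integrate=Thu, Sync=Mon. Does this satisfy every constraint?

No — it violates: Integrate must be no later than Wed

Integrate must be done before Migrate — violated.
Draft has to be in Wed — holds.
The team can handle at most 2 items per day — violated.
Integrate must be no later than Wed — violated.
Migrate is blocked on Sync — holds.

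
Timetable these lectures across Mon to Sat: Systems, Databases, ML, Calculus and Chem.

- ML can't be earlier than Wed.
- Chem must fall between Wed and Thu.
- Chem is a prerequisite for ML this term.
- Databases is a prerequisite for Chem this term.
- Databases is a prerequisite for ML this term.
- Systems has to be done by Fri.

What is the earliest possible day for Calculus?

Calculus at Mon is achievable: Calculus -> Mon; Databases -> Mon; Chem -> Wed; Systems -> Mon; ML -> Thu.

Mon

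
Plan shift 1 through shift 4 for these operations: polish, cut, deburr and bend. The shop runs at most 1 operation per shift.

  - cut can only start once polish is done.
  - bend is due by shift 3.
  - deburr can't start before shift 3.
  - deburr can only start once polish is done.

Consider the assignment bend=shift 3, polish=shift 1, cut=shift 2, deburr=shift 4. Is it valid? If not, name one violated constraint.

Valid

cut can only start once polish is done — holds.
deburr can't start before shift 3 — holds.
deburr can only start once polish is done — holds.
The shop runs at most 1 operation per shift — holds.
bend is due by shift 3 — holds.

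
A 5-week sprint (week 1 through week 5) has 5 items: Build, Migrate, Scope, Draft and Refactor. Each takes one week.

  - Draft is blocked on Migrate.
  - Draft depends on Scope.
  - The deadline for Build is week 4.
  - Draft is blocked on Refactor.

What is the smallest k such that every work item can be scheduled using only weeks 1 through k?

The precedence chain requires at least 2 distinct weeks.
2 works (last occupied week: week 2): for example Refactor -> week 1, Build -> week 1, Scope -> week 1, Migrate -> week 1, Draft -> week 2.

2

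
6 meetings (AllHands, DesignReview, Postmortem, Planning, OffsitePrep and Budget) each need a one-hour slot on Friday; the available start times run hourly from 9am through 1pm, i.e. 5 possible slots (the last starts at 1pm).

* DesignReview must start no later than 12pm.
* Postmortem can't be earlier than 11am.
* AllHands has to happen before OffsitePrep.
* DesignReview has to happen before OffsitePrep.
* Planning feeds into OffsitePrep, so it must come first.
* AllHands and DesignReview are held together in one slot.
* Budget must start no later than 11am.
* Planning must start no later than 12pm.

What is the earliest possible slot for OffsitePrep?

10am

Precedence pushes OffsitePrep to at least 10am.
OffsitePrep at 10am is achievable: DesignReview -> 9am; Planning -> 9am; Postmortem -> 11am; Budget -> 9am; OffsitePrep -> 10am; AllHands -> 9am.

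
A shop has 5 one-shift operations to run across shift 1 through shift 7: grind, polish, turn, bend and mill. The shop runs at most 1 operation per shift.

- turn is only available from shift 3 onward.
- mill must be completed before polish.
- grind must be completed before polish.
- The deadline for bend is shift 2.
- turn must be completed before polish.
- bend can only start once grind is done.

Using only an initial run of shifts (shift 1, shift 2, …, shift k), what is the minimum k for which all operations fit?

The precedence chain requires at least 2 distinct shifts.
With at most 1 per shift and 5 operations, at least 5 shifts are needed.
Propagating the time windows through the other constraints, polish can't land before shift 4, so the schedule must run through at least shift 4.
5 works (last occupied shift: shift 5): for example turn in shift 3, grind in shift 1, mill in shift 4, polish in shift 5, bend in shift 2.

5 shifts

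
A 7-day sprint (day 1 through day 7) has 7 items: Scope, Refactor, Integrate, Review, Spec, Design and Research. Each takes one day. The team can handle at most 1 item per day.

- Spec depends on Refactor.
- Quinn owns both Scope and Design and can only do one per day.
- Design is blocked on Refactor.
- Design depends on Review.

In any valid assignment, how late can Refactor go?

Downstream work caps Refactor at day 6.
Refactor at day 5 is achievable: Spec=day 7; Scope=day 2; Review=day 1; Integrate=day 3; Design=day 6; Refactor=day 5; Research=day 4.
Nothing later works — the conflict and capacity constraints rule out every day after day 5.

day 5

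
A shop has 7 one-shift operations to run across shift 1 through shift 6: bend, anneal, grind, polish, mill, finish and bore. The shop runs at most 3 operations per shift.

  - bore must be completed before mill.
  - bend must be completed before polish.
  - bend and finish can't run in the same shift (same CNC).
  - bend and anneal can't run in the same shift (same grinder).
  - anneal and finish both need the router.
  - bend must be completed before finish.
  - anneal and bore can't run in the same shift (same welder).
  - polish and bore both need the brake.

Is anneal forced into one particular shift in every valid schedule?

anneal can be shift 1 (e.g. grind=shift 1; bore=shift 2; bend=shift 2; mill=shift 3; polish=shift 3; finish=shift 3; anneal=shift 1) or shift 2 (e.g. grind=shift 1; anneal=shift 2; bore=shift 1; bend=shift 1; finish=shift 3; polish=shift 2; mill=shift 2).

No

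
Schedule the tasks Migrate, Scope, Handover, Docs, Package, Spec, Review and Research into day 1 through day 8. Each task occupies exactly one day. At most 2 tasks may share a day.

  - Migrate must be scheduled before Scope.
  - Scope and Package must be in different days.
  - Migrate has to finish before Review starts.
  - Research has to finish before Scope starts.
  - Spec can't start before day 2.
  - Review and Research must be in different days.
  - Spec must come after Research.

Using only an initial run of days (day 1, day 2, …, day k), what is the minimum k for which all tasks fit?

The precedence chain requires at least 2 distinct days.
With at most 2 per day and 8 tasks, at least 4 days are needed.
4 works (last occupied day: day 4): for example Handover -> day 3, Spec -> day 2, Package -> day 4, Migrate -> day 1, Research -> day 1, Docs -> day 4, Scope -> day 2, Review -> day 3.

4 days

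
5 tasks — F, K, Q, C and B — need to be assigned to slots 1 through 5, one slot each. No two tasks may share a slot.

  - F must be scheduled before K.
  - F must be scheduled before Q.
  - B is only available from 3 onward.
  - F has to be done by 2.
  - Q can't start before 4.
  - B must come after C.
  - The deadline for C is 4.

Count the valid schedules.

Splitting on F: it can be 1 (6), 2 (4). Listing each branch's schedules as (K, Q, C, B):
F=1: (2,4,3,5) (2,5,3,4) (3,4,2,5) (3,5,2,4) (4,5,2,3) (5,4,2,3) — 6.
F=2: (3,4,1,5) (3,5,1,4) (4,5,1,3) (5,4,1,3) — 4.
Summing: 6 + 4 = 10.

10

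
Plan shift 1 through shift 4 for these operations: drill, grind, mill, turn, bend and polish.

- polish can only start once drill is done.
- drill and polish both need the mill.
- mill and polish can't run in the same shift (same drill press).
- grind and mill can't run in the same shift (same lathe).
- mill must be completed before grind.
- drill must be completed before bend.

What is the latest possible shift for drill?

shift 3

Downstream work caps drill at shift 3.
drill at shift 3 is achievable: grind -> shift 2, mill -> shift 1, turn -> shift 1, drill -> shift 3, bend -> shift 4, polish -> shift 4.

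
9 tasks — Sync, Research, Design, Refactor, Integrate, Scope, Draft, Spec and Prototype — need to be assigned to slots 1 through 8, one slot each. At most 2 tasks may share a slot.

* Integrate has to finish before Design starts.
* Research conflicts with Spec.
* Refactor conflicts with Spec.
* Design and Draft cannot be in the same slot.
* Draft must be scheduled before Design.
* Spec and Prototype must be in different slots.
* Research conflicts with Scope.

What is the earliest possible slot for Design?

2

Precedence pushes Design to at least 2.
Design at 2 is achievable: Design=2; Integrate=1; Scope=4; Research=3; Prototype=5; Sync=2; Draft=1; Refactor=3; Spec=4.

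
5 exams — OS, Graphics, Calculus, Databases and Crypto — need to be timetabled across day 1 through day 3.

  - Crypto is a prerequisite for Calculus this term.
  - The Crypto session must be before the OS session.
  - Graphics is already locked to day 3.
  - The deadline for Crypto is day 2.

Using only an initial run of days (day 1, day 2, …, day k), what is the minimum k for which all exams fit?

The precedence chain requires at least 2 distinct days.
Graphics can't be placed before day 3, so the schedule must run through at least day 3.
3 works (last occupied day: day 3): for example Calculus=day 2; Databases=day 1; Crypto=day 1; Graphics=day 3; OS=day 2.

3 days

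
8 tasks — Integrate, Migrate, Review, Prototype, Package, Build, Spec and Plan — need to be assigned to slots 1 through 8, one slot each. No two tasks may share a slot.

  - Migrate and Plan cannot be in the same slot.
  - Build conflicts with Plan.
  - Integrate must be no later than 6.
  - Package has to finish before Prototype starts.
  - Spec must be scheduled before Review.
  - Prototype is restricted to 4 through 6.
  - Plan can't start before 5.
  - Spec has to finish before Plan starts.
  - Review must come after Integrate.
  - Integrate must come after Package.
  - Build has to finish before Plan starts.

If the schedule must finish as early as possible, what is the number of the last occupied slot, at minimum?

slot 8

The precedence chain requires at least 3 distinct slots.
With at most 1 per slot and 8 tasks, at least 8 slots are needed.
Plan can't be placed before 5, so the schedule must run through at least slot 5.
8 works (last occupied slot: 8): for example Integrate -> 6, Review -> 7, Package -> 1, Migrate -> 8, Prototype -> 4, Build -> 3, Plan -> 5, Spec -> 2.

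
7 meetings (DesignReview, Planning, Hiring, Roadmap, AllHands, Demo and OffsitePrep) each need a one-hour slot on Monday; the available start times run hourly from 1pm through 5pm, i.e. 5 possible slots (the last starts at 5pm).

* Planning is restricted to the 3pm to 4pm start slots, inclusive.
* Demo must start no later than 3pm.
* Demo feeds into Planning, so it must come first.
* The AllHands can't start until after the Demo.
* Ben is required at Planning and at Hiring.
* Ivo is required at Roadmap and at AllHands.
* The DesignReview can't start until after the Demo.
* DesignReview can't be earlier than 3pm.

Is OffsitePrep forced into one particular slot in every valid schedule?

No

OffsitePrep can be 1pm (e.g. Demo=1pm, AllHands=2pm, Hiring=1pm, Planning=3pm, OffsitePrep=1pm, DesignReview=3pm, Roadmap=1pm) or 2pm (e.g. Demo -> 1pm, Planning -> 3pm, OffsitePrep -> 2pm, AllHands -> 2pm, Hiring -> 1pm, Roadmap -> 1pm, DesignReview -> 3pm).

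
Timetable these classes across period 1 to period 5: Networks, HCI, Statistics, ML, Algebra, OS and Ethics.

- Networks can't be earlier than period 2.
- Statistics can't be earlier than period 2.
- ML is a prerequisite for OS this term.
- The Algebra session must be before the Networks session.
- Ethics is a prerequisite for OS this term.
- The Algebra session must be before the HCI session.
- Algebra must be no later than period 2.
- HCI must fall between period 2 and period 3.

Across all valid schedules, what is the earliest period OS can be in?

Precedence pushes OS to at least period 2.
OS at period 2 is achievable: Networks=period 2; HCI=period 2; OS=period 2; ML=period 1; Ethics=period 1; Algebra=period 1; Statistics=period 2.

period 2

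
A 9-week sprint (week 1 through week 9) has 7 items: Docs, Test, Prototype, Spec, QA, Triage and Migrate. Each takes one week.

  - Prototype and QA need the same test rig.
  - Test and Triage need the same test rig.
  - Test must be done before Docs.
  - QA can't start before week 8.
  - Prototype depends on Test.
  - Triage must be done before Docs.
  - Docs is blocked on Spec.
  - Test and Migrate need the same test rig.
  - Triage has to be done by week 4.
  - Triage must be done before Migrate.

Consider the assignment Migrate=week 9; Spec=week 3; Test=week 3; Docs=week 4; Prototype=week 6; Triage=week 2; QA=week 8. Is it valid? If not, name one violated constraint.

Triage must be done before Docs — holds.
Test and Triage need the same test rig — holds.
Test must be done before Docs — holds.
Docs is blocked on Spec — holds.
Prototype depends on Test — holds.
Test and Migrate need the same test rig — holds.
Prototype and QA need the same test rig — holds.
Triage must be done before Migrate — holds.
QA can't start before week 8 — holds.
Triage has to be done by week 4 — holds.

Yes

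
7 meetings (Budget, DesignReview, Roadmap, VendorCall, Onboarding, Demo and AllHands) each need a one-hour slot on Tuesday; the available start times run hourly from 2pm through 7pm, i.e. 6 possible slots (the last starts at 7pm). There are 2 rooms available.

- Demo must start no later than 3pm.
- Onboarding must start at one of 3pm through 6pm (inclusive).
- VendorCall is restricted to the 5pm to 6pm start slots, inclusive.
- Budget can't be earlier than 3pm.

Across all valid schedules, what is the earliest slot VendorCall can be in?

VendorCall is available from 5pm; VendorCall's own window allows nothing later than 6pm.
VendorCall at 5pm is achievable: Roadmap in 4pm; AllHands in 4pm; Budget in 3pm; Demo in 2pm; VendorCall in 5pm; Onboarding in 3pm; DesignReview in 2pm.

5pm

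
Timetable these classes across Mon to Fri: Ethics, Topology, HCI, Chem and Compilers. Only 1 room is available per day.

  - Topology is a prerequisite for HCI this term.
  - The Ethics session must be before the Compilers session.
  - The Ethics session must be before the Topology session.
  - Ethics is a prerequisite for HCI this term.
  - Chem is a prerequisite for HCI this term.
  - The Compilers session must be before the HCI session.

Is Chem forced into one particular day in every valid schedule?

No

Chem can be Mon (e.g. Topology in Wed, Ethics in Tue, Chem in Mon, Compilers in Thu, HCI in Fri) or Tue (e.g. HCI in Fri, Topology in Wed, Compilers in Thu, Chem in Tue, Ethics in Mon).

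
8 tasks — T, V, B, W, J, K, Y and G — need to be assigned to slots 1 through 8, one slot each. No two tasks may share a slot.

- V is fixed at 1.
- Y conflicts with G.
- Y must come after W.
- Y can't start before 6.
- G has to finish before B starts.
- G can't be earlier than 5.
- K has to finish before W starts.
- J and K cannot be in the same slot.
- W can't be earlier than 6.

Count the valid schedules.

Splitting on T: it can be 2 (6), 3 (6), 4 (6). Listing each branch's schedules as (V, B, W, J, K, Y, G):
T=2: (1,6,7,3,4,8,5) (1,6,7,4,3,8,5) (1,7,6,3,4,8,5) (1,7,6,4,3,8,5) (1,8,6,3,4,7,5) (1,8,6,4,3,7,5) — 6.
T=3: (1,6,7,2,4,8,5) (1,6,7,4,2,8,5) (1,7,6,2,4,8,5) (1,7,6,4,2,8,5) (1,8,6,2,4,7,5) (1,8,6,4,2,7,5) — 6.
T=4: (1,6,7,2,3,8,5) (1,6,7,3,2,8,5) (1,7,6,2,3,8,5) (1,7,6,3,2,8,5) (1,8,6,2,3,7,5) (1,8,6,3,2,7,5) — 6.
Summing: 6 + 6 + 6 = 18.

18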